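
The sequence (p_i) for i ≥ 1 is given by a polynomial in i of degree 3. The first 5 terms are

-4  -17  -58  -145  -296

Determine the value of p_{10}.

-2641

1st diffs: -13, -41, -87, -151.
2nd diffs: -28, -46, -64.
3rd diffs: -18, -18 (constant).
Newton forward-difference form: p_i = -4 + (-13)·C(i-1,1) + (-28)·C(i-1,2) + (-18)·C(i-1,3).
At i = 10: i-1 = 9, so p_{10} = -4 - 117 - 1008 - 1512 = -2641.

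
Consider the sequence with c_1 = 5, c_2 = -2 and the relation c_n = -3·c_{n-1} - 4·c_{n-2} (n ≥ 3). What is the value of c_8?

-718

Step forward from the initial values:
c_3 = -14, c_4 = 50, c_5 = -94, c_6 = 82, c_7 = 130, c_8 = -718.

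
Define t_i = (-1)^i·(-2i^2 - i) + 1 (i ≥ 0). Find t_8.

(-1)^8 = 1; -2i^2 - i at i=8 is -136; so t_8 = -135.

-135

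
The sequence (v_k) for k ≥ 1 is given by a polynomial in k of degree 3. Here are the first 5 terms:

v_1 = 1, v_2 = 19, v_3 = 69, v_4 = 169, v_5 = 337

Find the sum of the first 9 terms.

5613

1st diffs: 18, 50, 100, 168.
2nd diffs: 32, 50, 68.
3rd diffs: 18, 18 (constant).
So v_k = 3k^3 - 2k^2 + 3k - 3.
Continuing: 591, 949, 1429, 2049.
Summing k = 1..9 (9 terms) gives 5613.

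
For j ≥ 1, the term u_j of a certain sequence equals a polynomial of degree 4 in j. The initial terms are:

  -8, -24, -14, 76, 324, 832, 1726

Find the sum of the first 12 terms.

1st diffs: -16, 10, 90, 248, 508, 894.
2nd diffs: 26, 80, 158, 260, 386.
3rd diffs: 54, 78, 102, 126.
4th diffs: 24, 24, 24 (constant).
Newton forward-difference form: u_j = -8 + (-16)·C(j-1,1) + 26·C(j-1,2) + 54·C(j-1,3) + 24·C(j-1,4).
Continuing: …, 3156, 5296, 8344, 12522, …, u_{12} = 18076.
Summing j = 1..12 (12 terms) gives 50306.

50306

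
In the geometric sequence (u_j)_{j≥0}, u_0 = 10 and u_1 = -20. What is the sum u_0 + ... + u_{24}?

Common ratio r = -2.
u_j = 10·(-2)^(j-0).
S = 10·((-2)^25 - 1)/(-2 - 1) = 10·(-33554432 - 1)/(-3) = 111848110.

111848110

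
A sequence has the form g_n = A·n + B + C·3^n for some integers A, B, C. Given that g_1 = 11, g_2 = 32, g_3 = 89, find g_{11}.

531473

Write the equations: A + B + 3C = 11; 2A + B + 9C = 32; 3A + B + 27C = 89.
Subtracting the first from the second: A + 6C = 21.
Subtracting the second from the third: A + 18C = 57.
Solving: C = 3, A = 3, then B = -1.
So g_n = 3·n + (-1) + 3·3^n; at n=11 this is 531473.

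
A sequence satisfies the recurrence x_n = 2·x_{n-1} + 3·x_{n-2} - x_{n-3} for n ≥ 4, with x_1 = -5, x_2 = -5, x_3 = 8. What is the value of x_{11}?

20978

Applying the relation repeatedly:
x_4 = 6; x_5 = 41; x_6 = 92; x_7 = 301; x_8 = 837; x_9 = 2485; x_{10} = 7180; x_{11} = 20978.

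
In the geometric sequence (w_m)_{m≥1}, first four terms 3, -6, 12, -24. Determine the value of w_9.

768

Common ratio r = -2.
w_m = 3·(-2)^(m-1).
w_9 = 3·(-2)^8 = 768.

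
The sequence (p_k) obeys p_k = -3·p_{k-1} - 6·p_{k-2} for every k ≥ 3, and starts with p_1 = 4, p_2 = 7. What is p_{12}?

-9963

Compute successive terms:
p_3 = -45; p_4 = 93; p_5 = -9; p_6 = -531; p_7 = 1647; p_8 = -1755; p_9 = -4617; p_{10} = 24381; p_{11} = -45441; p_{12} = -9963.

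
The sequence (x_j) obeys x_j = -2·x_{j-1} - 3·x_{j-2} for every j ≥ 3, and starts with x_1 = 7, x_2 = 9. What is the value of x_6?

-183

Applying the relation repeatedly:
x_3 = -39;  x_4 = 51;  x_5 = 15;  x_6 = -183.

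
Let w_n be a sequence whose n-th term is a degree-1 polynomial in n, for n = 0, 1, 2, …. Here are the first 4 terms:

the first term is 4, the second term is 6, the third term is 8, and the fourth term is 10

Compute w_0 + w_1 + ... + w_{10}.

1st diffs: 2, 2, 2 (constant).
So w_n = 2n + 4.
Continuing: …, 12, 14, 16, 18, …, w_{10} = 24.
Summing n = 0..10 (11 terms) gives 154.

154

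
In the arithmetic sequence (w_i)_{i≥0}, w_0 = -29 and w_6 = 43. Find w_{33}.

367

Common difference d = (43 - (-29)) / (6 - 0) = 12.
w_i = -29 + (i - 0)·12.
w_{33} = -29 + 33·12 = 367.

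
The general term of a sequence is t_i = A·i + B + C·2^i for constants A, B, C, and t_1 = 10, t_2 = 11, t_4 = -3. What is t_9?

-970

At i = 1, 2, 4: A + B + 2C = 10; 2A + B + 4C = 11; 4A + B + 16C = -3.
Subtracting the first from the second: A + 2C = 1.
Subtracting the second from the third: 2A + 12C = -14.
Solving: C = -2, A = 5, then B = 9.
So t_i = 5·i + 9 + (-2)·2^i; at i=9 this is -970.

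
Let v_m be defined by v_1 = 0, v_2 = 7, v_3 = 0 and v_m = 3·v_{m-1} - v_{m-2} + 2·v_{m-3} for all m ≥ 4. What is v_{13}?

-29365

Compute successive terms:
v_4 = -7, v_5 = -7, v_6 = -14, v_7 = -49, v_8 = -147, v_9 = -420, v_{10} = -1211, v_{11} = -3507, v_{12} = -10150, v_{13} = -29365.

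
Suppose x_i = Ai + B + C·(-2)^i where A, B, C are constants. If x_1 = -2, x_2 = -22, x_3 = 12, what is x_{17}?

Plug in i = 1, 2, 3: A + B - 2C = -2; 2A + B + 4C = -22; 3A + B - 8C = 12.
Subtracting the first from the second: A + 6C = -20.
Subtracting the second from the third: A - 12C = 34.
Solving: C = -3, A = -2, then B = -6.
So x_i = -2·i + (-6) + (-3)·(-2)^i; at i=17 this is 393176.

393176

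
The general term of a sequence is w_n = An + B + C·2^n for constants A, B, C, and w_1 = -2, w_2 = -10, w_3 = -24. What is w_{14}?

The three given values yield: A + B + 2C = -2; 2A + B + 4C = -10; 3A + B + 8C = -24.
Subtracting the first from the second: A + 2C = -8.
Subtracting the second from the third: A + 4C = -14.
Solving: C = -3, A = -2, then B = 6.
Therefore w_{14} = -28 + 6 + (-3)·16384 = -49174.

-49174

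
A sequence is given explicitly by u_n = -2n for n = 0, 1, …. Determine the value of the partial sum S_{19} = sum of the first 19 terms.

-342

Over n = 0..18: Σn = 171.
Total = (-2)·171 = -342.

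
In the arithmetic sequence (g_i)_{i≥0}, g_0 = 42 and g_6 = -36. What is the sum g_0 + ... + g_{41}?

Common difference d = (-36 - 42) / (6 - 0) = -13.
g_i = 42 + (i - 0)·(-13).
g_{41} = -491; S = 42·(42 + (-491))/2 = -9429.

-9429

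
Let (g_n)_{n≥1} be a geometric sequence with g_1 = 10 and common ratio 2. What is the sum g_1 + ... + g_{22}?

41943030

g_n = 10·2^(n-1).
S = 10·(2^22 - 1)/(2 - 1) = 10·(4194304 - 1)/(1) = 41943030.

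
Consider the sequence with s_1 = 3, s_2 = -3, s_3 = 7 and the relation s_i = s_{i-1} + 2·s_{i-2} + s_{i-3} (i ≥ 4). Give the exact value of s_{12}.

Applying the relation repeatedly:
s_4 = 4;  s_5 = 15;  s_6 = 30;  s_7 = 64;  s_8 = 139;  s_9 = 297;  s_{10} = 639;  s_{11} = 1372;  s_{12} = 2947.

2947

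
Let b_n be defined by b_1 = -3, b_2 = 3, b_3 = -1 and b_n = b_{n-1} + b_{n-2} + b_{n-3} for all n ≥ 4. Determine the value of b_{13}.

-31

Step forward from the initial values:
b_4 = -1, b_5 = 1, b_6 = -1, b_7 = -1, b_8 = -1, b_9 = -3, b_{10} = -5, b_{11} = -9, b_{12} = -17, b_{13} = -31.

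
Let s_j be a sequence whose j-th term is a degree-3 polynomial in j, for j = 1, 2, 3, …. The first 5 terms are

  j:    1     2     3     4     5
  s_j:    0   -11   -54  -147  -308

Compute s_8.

1st diffs: -11, -43, -93, -161.
2nd diffs: -32, -50, -68.
3rd diffs: -18, -18 (constant).
So s_j = -3j^3 + 2j^2 + 4j - 3.
Evaluating at j = 8 gives s_8 = -1379.

-1379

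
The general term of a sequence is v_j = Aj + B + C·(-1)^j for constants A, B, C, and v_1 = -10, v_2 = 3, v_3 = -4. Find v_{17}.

38

Write the equations: A + B - C = -10; 2A + B + C = 3; 3A + B - C = -4.
Subtracting the first from the second: A + 2C = 13.
Subtracting the second from the third: A - 2C = -7.
Solving: C = 5, A = 3, then B = -8.
So v_j = 3·j + (-8) + 5·(-1)^j; at j=17 this is 38.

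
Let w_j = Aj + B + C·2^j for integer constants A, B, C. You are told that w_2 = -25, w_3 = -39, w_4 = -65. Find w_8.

Plug in j = 2, 3, 4: 2A + B + 4C = -25; 3A + B + 8C = -39; 4A + B + 16C = -65.
Subtracting the first from the second: A + 4C = -14.
Subtracting the second from the third: A + 8C = -26.
Solving: C = -3, A = -2, then B = -9.
So w_j = -2·j + (-9) + (-3)·2^j; at j=8 this is -793.

-793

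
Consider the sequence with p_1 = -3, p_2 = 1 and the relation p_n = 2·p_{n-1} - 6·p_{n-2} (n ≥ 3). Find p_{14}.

Applying the relation repeatedly:
p_3 = 20;  p_4 = 34;  p_5 = -52;  …;  p_{11} = -23488;  p_{12} = -53984;  p_{13} = 32960;  p_{14} = 389824.

389824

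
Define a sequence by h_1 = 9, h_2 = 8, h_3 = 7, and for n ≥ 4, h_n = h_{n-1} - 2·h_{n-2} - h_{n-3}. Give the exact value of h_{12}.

h_4 = -18  h_5 = -40  h_6 = -11  h_7 = 87  h_8 = 149  h_9 = -14  h_{10} = -399  h_{11} = -520  h_{12} = 292.

292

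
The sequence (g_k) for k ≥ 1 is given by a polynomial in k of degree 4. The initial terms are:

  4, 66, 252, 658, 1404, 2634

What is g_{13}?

1st diffs: 62, 186, 406, 746, 1230.
2nd diffs: 124, 220, 340, 484.
3rd diffs: 96, 120, 144.
4th diffs: 24, 24 (constant).
Newton forward-difference form: g_k = 4 + 62·C(k-1,1) + 124·C(k-1,2) + 96·C(k-1,3) + 24·C(k-1,4).
At k = 13: k-1 = 12, so g_{13} = 4 + 744 + 8184 + 21120 + 11880 = 41932.

41932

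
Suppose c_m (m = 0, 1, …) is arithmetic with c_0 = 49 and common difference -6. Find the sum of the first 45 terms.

c_m = 49 + (m - 0)·(-6).
c_{44} = -215; S = 45·(49 + (-215))/2 = -3735.

-3735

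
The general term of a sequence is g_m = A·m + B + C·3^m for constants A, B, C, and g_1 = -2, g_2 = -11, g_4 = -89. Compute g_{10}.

-59075

Plug in m = 1, 2, 4: A + B + 3C = -2; 2A + B + 9C = -11; 4A + B + 81C = -89.
Subtracting the first from the second: A + 6C = -9.
Subtracting the second from the third: 2A + 72C = -78.
Solving: C = -1, A = -3, then B = 4.
So g_m = -3·m + 4 + (-1)·3^m; at m=10 this is -59075.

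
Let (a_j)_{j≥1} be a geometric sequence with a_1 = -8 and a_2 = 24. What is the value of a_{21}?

-27894275208

Common ratio r = -3.
a_j = (-8)·(-3)^(j-1).
a_{21} = (-8)·(-3)^20 = -27894275208.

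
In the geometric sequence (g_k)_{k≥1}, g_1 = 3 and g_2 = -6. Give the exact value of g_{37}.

Common ratio r = -2.
g_k = 3·(-2)^(k-1).
g_{37} = 3·(-2)^36 = 206158430208.

206158430208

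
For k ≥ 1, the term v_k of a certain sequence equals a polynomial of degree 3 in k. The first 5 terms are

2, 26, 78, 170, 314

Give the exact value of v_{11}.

1st diffs: 24, 52, 92, 144.
2nd diffs: 28, 40, 52.
3rd diffs: 12, 12 (constant).
So v_k = 2k^3 + 2k^2 + 4k - 6.
Evaluating at k = 11 gives v_{11} = 2942.

2942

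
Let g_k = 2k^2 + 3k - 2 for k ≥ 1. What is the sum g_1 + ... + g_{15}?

Over k = 1..15: Σk = 120, Σk² = 1240.
Total = (2)·1240 + (3)·120 + (-2)·15 = 2810.

2810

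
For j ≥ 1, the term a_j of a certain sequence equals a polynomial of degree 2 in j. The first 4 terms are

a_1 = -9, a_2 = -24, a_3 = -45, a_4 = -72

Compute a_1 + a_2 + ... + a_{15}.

-4440

1st diffs: -15, -21, -27.
2nd diffs: -6, -6 (constant).
So a_j = -3j^2 - 6j.
Continuing: …, -105, -144, -189, -240, …, a_{15} = -765.
Summing j = 1..15 (15 terms) gives -4440.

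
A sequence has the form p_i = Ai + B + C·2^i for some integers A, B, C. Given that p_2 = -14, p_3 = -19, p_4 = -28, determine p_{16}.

-65560

At i = 2, 3, 4: 2A + B + 4C = -14; 3A + B + 8C = -19; 4A + B + 16C = -28.
Subtracting the first from the second: A + 4C = -5.
Subtracting the second from the third: A + 8C = -9.
Solving: C = -1, A = -1, then B = -8.
So p_i = -1·i + (-8) + (-1)·2^i; at i=16 this is -65560.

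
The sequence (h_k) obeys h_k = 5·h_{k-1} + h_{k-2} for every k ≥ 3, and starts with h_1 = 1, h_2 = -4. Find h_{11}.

-10075474

h_3 = -19  h_4 = -99  h_5 = -514  h_6 = -2669  h_7 = -13859  h_8 = -71964  h_9 = -373679  h_{10} = -1940359  h_{11} = -10075474.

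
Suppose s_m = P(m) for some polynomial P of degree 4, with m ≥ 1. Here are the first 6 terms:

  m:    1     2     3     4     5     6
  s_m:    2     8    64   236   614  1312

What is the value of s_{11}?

1st diffs: 6, 56, 172, 378, 698.
2nd diffs: 50, 116, 206, 320.
3rd diffs: 66, 90, 114.
4th diffs: 24, 24 (constant).
Newton forward-difference form: s_m = 2 + 6·C(m-1,1) + 50·C(m-1,2) + 66·C(m-1,3) + 24·C(m-1,4).
At m = 11: m-1 = 10, so s_{11} = 2 + 60 + 2250 + 7920 + 5040 = 15272.

15272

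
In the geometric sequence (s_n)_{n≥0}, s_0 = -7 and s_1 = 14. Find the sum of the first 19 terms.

-1223341

Common ratio r = -2.
s_n = (-7)·(-2)^(n-0).
S = (-7)·((-2)^19 - 1)/(-2 - 1) = (-7)·(-524288 - 1)/(-3) = -1223341.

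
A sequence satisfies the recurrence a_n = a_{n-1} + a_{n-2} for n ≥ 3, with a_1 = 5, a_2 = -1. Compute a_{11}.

115

Step forward from the initial values:
a_3 = 4, a_4 = 3, a_5 = 7, a_6 = 10, a_7 = 17, a_8 = 27, a_9 = 44, a_{10} = 71, a_{11} = 115.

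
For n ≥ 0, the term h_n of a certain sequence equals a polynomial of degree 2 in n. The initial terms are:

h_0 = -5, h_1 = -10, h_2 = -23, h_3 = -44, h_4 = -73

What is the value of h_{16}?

1st diffs: -5, -13, -21, -29.
2nd diffs: -8, -8, -8 (constant).
Newton forward-difference form: h_n = -5 + (-5)·C(n,1) + (-8)·C(n,2).
At n = 16: n = 16, so h_{16} = -5 - 80 - 960 = -1045.

-1045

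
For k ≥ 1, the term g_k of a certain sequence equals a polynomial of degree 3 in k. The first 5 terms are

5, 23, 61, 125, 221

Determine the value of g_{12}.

1st diffs: 18, 38, 64, 96.
2nd diffs: 20, 26, 32.
3rd diffs: 6, 6 (constant).
So g_k = k^3 + 4k^2 - k + 1.
Evaluating at k = 12 gives g_{12} = 2293.

2293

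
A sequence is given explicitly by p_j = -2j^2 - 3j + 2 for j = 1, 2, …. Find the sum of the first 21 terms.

-7273

Over j = 1..21: Σj = 231, Σj² = 3311.
Total = (-2)·3311 + (-3)·231 + (2)·21 = -7273.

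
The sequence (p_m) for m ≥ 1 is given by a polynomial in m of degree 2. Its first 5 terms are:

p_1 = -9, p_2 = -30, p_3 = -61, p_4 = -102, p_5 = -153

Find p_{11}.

-669

1st diffs: -21, -31, -41, -51.
2nd diffs: -10, -10, -10 (constant).
So p_m = -5m^2 - 6m + 2.
Evaluating at m = 11 gives p_{11} = -669.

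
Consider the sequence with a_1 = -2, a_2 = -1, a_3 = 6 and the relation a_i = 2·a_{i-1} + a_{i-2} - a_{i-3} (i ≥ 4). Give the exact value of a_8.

Iterate the recurrence:
a_4 = 13, a_5 = 33, a_6 = 73, a_7 = 166, a_8 = 372.

372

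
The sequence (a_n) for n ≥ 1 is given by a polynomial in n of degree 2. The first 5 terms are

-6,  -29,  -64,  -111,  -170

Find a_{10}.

1st diffs: -23, -35, -47, -59.
2nd diffs: -12, -12, -12 (constant).
Newton forward-difference form: a_n = -6 + (-23)·C(n-1,1) + (-12)·C(n-1,2).
At n = 10: n-1 = 9, so a_{10} = -6 - 207 - 432 = -645.

-645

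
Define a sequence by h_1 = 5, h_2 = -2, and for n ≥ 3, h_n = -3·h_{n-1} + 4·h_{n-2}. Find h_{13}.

23488106

Compute successive terms:
h_3 = 26;  h_4 = -86;  h_5 = 362;  …;  h_{10} = -366998;  h_{11} = 1468010;  h_{12} = -5872022;  h_{13} = 23488106.
(Characteristic roots are 1 and -4.)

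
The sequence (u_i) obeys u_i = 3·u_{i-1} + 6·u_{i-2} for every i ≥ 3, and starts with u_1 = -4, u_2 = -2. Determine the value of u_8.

Step forward from the initial values:
u_3 = -30;  u_4 = -102;  u_5 = -486;  u_6 = -2070;  u_7 = -9126;  u_8 = -39798.

-39798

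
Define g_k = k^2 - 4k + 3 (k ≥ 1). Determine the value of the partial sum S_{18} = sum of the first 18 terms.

1479

Over k = 1..18: Σk = 171, Σk² = 2109.
Total = (1)·2109 + (-4)·171 + (3)·18 = 1479.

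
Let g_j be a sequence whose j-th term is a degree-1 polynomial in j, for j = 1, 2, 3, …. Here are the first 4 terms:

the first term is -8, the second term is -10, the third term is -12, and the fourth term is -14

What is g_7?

-20

1st diffs: -2, -2, -2 (constant).
So g_j = -2j - 6.
Evaluating at j = 7 gives g_7 = -20.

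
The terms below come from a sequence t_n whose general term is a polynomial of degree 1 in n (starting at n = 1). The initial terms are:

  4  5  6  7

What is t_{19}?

1st diffs: 1, 1, 1 (constant).
So t_n = n + 3.
Evaluating at n = 19 gives t_{19} = 22.

22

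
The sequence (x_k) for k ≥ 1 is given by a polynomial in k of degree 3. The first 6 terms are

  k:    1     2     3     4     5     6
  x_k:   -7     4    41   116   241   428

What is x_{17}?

1st diffs: 11, 37, 75, 125, 187.
2nd diffs: 26, 38, 50, 62.
3rd diffs: 12, 12, 12 (constant).
Newton forward-difference form: x_k = -7 + 11·C(k-1,1) + 26·C(k-1,2) + 12·C(k-1,3).
At k = 17: k-1 = 16, so x_{17} = -7 + 176 + 3120 + 6720 = 10009.

10009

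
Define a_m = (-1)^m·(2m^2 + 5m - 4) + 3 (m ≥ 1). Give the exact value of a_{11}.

(-1)^11 = -1; 2m^2 + 5m - 4 at m=11 is 293; so a_{11} = -290.

-290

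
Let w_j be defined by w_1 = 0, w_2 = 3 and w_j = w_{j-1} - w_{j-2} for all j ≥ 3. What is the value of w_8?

Iterate the recurrence:
w_3 = 3; w_4 = 0; w_5 = -3; w_6 = -3; w_7 = 0; w_8 = 3.

3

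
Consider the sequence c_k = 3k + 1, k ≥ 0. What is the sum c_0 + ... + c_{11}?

Over k = 0..11: Σk = 66.
Total = (3)·66 + (1)·12 = 210.

210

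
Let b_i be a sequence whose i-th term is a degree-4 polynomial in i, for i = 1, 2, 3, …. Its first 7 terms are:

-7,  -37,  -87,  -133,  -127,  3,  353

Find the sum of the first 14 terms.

1st diffs: -30, -50, -46, 6, 130, 350.
2nd diffs: -20, 4, 52, 124, 220.
3rd diffs: 24, 48, 72, 96.
4th diffs: 24, 24, 24 (constant).
So b_i = i^4 - 6i^3 + i^2 - 6i + 3.
Continuing: …, 1043, 2217, 4043, 6713, …, b_{14} = 22067.
Summing i = 1..14 (14 terms) gives 61964.

61964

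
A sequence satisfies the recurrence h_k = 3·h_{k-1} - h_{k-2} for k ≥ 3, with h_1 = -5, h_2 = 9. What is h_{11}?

Compute successive terms:
h_3 = 32  h_4 = 87  h_5 = 229  h_6 = 600  h_7 = 1571  h_8 = 4113  h_9 = 10768  h_{10} = 28191  h_{11} = 73805.

73805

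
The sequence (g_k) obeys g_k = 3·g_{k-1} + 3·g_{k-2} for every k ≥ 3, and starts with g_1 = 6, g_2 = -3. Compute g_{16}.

183301218

Iterate the recurrence:
g_3 = 9, g_4 = 18, g_5 = 81, …, g_{13} = 3363606, g_{14} = 12752397, g_{15} = 48348009, g_{16} = 183301218.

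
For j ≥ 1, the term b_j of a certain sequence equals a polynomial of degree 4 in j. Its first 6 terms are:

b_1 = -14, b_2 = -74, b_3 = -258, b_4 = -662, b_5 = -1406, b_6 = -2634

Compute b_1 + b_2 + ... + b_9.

-27822

1st diffs: -60, -184, -404, -744, -1228.
2nd diffs: -124, -220, -340, -484.
3rd diffs: -96, -120, -144.
4th diffs: -24, -24 (constant).
Newton forward-difference form: b_j = -14 + (-60)·C(j-1,1) + (-124)·C(j-1,2) + (-96)·C(j-1,3) + (-24)·C(j-1,4).
Continuing: -4514, -7238, -11022.
Summing j = 1..9 (9 terms) gives -27822.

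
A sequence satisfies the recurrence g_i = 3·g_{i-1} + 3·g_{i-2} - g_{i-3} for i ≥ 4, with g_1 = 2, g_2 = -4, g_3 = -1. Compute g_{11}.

Compute successive terms:
g_4 = -17, g_5 = -50, g_6 = -200, g_7 = -733, g_8 = -2749, g_9 = -10246, g_{10} = -38252, g_{11} = -142745.

-142745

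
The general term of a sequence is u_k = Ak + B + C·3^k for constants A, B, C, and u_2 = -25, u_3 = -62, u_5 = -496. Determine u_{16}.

-86093463

Write the equations: 2A + B + 9C = -25; 3A + B + 27C = -62; 5A + B + 243C = -496.
Subtracting the first from the second: A + 18C = -37.
Subtracting the second from the third: 2A + 216C = -434.
Solving: C = -2, A = -1, then B = -5.
So u_k = -1·k + (-5) + (-2)·3^k; at k=16 this is -86093463.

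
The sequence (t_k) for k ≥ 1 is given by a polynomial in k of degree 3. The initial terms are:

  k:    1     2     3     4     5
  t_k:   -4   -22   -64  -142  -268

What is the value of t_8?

-1054

1st diffs: -18, -42, -78, -126.
2nd diffs: -24, -36, -48.
3rd diffs: -12, -12 (constant).
So t_k = -2k^3 - 4k + 2.
Evaluating at k = 8 gives t_8 = -1054.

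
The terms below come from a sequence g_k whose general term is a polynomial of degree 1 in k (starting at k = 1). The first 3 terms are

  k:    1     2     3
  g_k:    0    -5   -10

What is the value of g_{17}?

-80

1st diffs: -5, -5 (constant).
So g_k = -5k + 5.
Evaluating at k = 17 gives g_{17} = -80.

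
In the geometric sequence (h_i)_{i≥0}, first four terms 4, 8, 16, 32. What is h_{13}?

32768

Common ratio r = 2.
h_i = 4·2^(i-0).
h_{13} = 4·2^13 = 32768.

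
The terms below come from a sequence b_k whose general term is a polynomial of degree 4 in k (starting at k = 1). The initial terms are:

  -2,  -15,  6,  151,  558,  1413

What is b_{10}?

14713

1st diffs: -13, 21, 145, 407, 855.
2nd diffs: 34, 124, 262, 448.
3rd diffs: 90, 138, 186.
4th diffs: 48, 48 (constant).
So b_k = 2k^4 - 5k^3 - 3k^2 + k + 3.
Evaluating at k = 10 gives b_{10} = 14713.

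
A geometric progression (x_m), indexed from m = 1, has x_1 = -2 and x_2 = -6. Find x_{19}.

Common ratio r = 3.
x_m = (-2)·3^(m-1).
x_{19} = (-2)·3^18 = -774840978.

-774840978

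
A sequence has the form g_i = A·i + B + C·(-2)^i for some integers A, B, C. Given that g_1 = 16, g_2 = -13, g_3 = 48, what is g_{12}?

-20463

Plug in i = 1, 2, 3: A + B - 2C = 16; 2A + B + 4C = -13; 3A + B - 8C = 48.
Subtracting the first from the second: A + 6C = -29.
Subtracting the second from the third: A - 12C = 61.
Solving: C = -5, A = 1, then B = 5.
Therefore g_{12} = 12 + 5 + (-5)·4096 = -20463.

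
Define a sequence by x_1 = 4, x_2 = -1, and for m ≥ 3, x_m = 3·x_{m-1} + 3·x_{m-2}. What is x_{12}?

Applying the relation repeatedly:
x_3 = 9  x_4 = 24  x_5 = 99  x_6 = 369  x_7 = 1404  x_8 = 5319  x_9 = 20169  x_{10} = 76464  x_{11} = 289899  x_{12} = 1099089.

1099089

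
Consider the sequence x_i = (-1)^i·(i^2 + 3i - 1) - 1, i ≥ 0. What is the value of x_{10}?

128

(-1)^10 = 1; i^2 + 3i - 1 at i=10 is 129; so x_{10} = 128.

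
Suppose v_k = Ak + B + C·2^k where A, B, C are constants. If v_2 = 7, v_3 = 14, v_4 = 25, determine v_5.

44

At k = 2, 3, 4: 2A + B + 4C = 7; 3A + B + 8C = 14; 4A + B + 16C = 25.
Subtracting the first from the second: A + 4C = 7.
Subtracting the second from the third: A + 8C = 11.
Solving: C = 1, A = 3, then B = -3.
Hence v_5 = 3·5 + (-3) + 1·32 = 44.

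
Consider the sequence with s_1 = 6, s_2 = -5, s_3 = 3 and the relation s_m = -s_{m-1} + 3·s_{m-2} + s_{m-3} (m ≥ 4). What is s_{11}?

Applying the relation repeatedly:
s_4 = -12;  s_5 = 16;  s_6 = -49;  s_7 = 85;  s_8 = -216;  s_9 = 422;  s_{10} = -985;  s_{11} = 2035.

2035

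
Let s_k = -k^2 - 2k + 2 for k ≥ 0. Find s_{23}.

s_{23} = -1·23^2 - 2·23 + 2 = -573.

-573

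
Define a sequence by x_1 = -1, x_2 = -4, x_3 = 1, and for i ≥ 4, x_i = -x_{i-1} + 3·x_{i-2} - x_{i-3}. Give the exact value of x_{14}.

-61184

Compute successive terms:
x_4 = -12;  x_5 = 19;  x_6 = -56;  …;  x_{11} = 4345;  x_{12} = -10500;  x_{13} = 25339;  x_{14} = -61184.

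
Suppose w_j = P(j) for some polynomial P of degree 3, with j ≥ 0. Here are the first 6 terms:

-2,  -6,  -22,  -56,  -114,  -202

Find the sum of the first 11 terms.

1st diffs: -4, -16, -34, -58, -88.
2nd diffs: -12, -18, -24, -30.
3rd diffs: -6, -6, -6 (constant).
Newton forward-difference form: w_j = -2 + (-4)·C(j,1) + (-12)·C(j,2) + (-6)·C(j,3).
Continuing: …, -326, -492, -706, -974, …, w_{10} = -1302.
Summing j = 0..10 (11 terms) gives -4202.

-4202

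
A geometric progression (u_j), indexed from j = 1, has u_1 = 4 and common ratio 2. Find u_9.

1024

u_j = 4·2^(j-1).
u_9 = 4·2^8 = 1024.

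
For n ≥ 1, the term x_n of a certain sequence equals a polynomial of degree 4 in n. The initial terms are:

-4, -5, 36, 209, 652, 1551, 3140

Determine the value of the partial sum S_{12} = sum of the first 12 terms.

1st diffs: -1, 41, 173, 443, 899, 1589.
2nd diffs: 42, 132, 270, 456, 690.
3rd diffs: 90, 138, 186, 234.
4th diffs: 48, 48, 48 (constant).
Newton forward-difference form: x_n = -4 + (-1)·C(n-1,1) + 42·C(n-1,2) + 90·C(n-1,3) + 48·C(n-1,4).
Continuing: …, 5701, 9564, 15107, 22756, …, x_{12} = 32985.
Summing n = 1..12 (12 terms) gives 91692.

91692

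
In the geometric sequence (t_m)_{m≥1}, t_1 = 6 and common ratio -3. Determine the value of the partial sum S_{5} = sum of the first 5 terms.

366

t_m = 6·(-3)^(m-1).
S = 6·((-3)^5 - 1)/(-3 - 1) = 6·(-243 - 1)/(-4) = 366.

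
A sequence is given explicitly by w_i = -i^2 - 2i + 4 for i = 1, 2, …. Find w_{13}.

w_{13} = -1·13^2 - 2·13 + 4 = -191.

-191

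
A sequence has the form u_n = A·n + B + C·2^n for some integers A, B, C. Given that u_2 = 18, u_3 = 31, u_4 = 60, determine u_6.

246

At n = 2, 3, 4: 2A + B + 4C = 18; 3A + B + 8C = 31; 4A + B + 16C = 60.
Subtracting the first from the second: A + 4C = 13.
Subtracting the second from the third: A + 8C = 29.
Solving: C = 4, A = -3, then B = 8.
Hence u_6 = -3·6 + 8 + 4·64 = 246.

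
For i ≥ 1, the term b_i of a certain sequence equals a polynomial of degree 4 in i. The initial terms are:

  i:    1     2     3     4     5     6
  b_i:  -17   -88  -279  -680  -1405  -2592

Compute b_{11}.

1st diffs: -71, -191, -401, -725, -1187.
2nd diffs: -120, -210, -324, -462.
3rd diffs: -90, -114, -138.
4th diffs: -24, -24 (constant).
Newton forward-difference form: b_i = -17 + (-71)·C(i-1,1) + (-120)·C(i-1,2) + (-90)·C(i-1,3) + (-24)·C(i-1,4).
At i = 11: i-1 = 10, so b_{11} = -17 - 710 - 5400 - 10800 - 5040 = -21967.

-21967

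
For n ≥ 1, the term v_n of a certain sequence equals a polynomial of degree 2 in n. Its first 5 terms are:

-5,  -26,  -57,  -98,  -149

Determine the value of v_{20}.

1st diffs: -21, -31, -41, -51.
2nd diffs: -10, -10, -10 (constant).
Newton forward-difference form: v_n = -5 + (-21)·C(n-1,1) + (-10)·C(n-1,2).
At n = 20: n-1 = 19, so v_{20} = -5 - 399 - 1710 = -2114.

-2114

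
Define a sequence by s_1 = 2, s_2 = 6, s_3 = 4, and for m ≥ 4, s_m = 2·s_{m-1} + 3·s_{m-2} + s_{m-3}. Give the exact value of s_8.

2226

Applying the relation repeatedly:
s_4 = 28, s_5 = 74, s_6 = 236, s_7 = 722, s_8 = 2226.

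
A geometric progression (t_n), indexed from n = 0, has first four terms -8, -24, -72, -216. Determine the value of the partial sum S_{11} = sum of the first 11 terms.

-708584

Common ratio r = 3.
t_n = (-8)·3^(n-0).
S = (-8)·(3^11 - 1)/(3 - 1) = (-8)·(177147 - 1)/(2) = -708584.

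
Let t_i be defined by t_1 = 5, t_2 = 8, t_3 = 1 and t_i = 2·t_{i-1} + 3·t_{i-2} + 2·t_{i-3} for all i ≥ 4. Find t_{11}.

91465

t_4 = 36, t_5 = 91, t_6 = 292, t_7 = 929, t_8 = 2916, t_9 = 9203, t_{10} = 29012, t_{11} = 91465.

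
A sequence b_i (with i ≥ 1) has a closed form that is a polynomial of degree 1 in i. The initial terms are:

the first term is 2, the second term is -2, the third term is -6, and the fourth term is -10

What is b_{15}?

1st diffs: -4, -4, -4 (constant).
So b_i = -4i + 6.
Evaluating at i = 15 gives b_{15} = -54.

-54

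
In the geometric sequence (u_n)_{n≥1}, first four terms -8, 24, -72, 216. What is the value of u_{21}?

-27894275208

Common ratio r = -3.
u_n = (-8)·(-3)^(n-1).
u_{21} = (-8)·(-3)^20 = -27894275208.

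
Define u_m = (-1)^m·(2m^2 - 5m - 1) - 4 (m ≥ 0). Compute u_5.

(-1)^5 = -1; 2m^2 - 5m - 1 at m=5 is 24; so u_5 = -28.

-28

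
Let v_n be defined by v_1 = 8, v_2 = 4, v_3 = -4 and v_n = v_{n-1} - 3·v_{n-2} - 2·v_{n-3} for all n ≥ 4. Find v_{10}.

Step forward from the initial values:
v_4 = -32, v_5 = -28, v_6 = 76, v_7 = 224, v_8 = 52, v_9 = -772, v_{10} = -1376.

-1376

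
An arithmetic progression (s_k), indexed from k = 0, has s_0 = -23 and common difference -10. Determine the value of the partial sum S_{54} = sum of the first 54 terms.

-15552

s_k = -23 + (k - 0)·(-10).
s_{53} = -553; S = 54·(-23 + (-553))/2 = -15552.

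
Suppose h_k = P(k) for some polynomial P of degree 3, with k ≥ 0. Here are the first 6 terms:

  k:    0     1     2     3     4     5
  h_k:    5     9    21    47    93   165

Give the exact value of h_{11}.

1479

1st diffs: 4, 12, 26, 46, 72.
2nd diffs: 8, 14, 20, 26.
3rd diffs: 6, 6, 6 (constant).
Newton forward-difference form: h_k = 5 + 4·C(k,1) + 8·C(k,2) + 6·C(k,3).
At k = 11: k = 11, so h_{11} = 5 + 44 + 440 + 990 = 1479.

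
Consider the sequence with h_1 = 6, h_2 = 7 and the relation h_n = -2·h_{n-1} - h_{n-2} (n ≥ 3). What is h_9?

h_3 = -20;  h_4 = 33;  h_5 = -46;  h_6 = 59;  h_7 = -72;  h_8 = 85;  h_9 = -98.
(Characteristic roots are -1 and -1.)

-98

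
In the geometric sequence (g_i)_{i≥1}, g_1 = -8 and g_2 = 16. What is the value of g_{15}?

-131072

Common ratio r = -2.
g_i = (-8)·(-2)^(i-1).
g_{15} = (-8)·(-2)^14 = -131072.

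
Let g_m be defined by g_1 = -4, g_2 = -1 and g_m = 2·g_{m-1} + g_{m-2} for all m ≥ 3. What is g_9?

g_3 = -6, g_4 = -13, g_5 = -32, g_6 = -77, g_7 = -186, g_8 = -449, g_9 = -1084.

-1084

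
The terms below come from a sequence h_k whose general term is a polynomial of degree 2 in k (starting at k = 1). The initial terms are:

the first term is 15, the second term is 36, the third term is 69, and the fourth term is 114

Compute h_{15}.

1st diffs: 21, 33, 45.
2nd diffs: 12, 12 (constant).
Newton forward-difference form: h_k = 15 + 21·C(k-1,1) + 12·C(k-1,2).
At k = 15: k-1 = 14, so h_{15} = 15 + 294 + 1092 = 1401.

1401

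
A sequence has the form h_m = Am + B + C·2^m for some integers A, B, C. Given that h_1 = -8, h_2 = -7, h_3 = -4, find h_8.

The three given values yield: A + B + 2C = -8; 2A + B + 4C = -7; 3A + B + 8C = -4.
Subtracting the first from the second: A + 2C = 1.
Subtracting the second from the third: A + 4C = 3.
Solving: C = 1, A = -1, then B = -9.
So h_m = -1·m + (-9) + 1·2^m; at m=8 this is 239.

239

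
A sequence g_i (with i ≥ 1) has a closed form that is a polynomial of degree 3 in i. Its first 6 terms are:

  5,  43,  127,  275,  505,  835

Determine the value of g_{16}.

13595

1st diffs: 38, 84, 148, 230, 330.
2nd diffs: 46, 64, 82, 100.
3rd diffs: 18, 18, 18 (constant).
So g_i = 3i^3 + 5i^2 + 2i - 5.
Evaluating at i = 16 gives g_{16} = 13595.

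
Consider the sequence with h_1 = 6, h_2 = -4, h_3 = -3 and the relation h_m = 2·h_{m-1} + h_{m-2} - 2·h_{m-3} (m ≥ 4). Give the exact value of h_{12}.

Applying the relation repeatedly:
h_4 = -22; h_5 = -39; h_6 = -94; h_7 = -183; h_8 = -382; h_9 = -759; h_{10} = -1534; h_{11} = -3063; h_{12} = -6142.

-6142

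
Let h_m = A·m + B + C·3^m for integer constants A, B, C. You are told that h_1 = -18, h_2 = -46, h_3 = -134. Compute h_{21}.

At m = 1, 2, 3: A + B + 3C = -18; 2A + B + 9C = -46; 3A + B + 27C = -134.
Subtracting the first from the second: A + 6C = -28.
Subtracting the second from the third: A + 18C = -88.
Solving: C = -5, A = 2, then B = -5.
Therefore h_{21} = 42 + (-5) + (-5)·10460353203 = -52301765978.

-52301765978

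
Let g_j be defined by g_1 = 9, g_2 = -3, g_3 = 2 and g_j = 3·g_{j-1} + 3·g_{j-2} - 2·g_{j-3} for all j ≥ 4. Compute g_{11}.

g_4 = -21  g_5 = -51  g_6 = -220  g_7 = -771  g_8 = -2871  g_9 = -10486  g_{10} = -38529  g_{11} = -141303.

-141303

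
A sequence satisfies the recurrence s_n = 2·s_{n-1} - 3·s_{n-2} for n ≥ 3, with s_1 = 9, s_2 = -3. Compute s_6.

Compute successive terms:
s_3 = -33; s_4 = -57; s_5 = -15; s_6 = 141.

141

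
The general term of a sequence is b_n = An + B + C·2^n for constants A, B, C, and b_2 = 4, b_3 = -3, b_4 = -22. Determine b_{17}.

At n = 2, 3, 4: 2A + B + 4C = 4; 3A + B + 8C = -3; 4A + B + 16C = -22.
Subtracting the first from the second: A + 4C = -7.
Subtracting the second from the third: A + 8C = -19.
Solving: C = -3, A = 5, then B = 6.
So b_n = 5·n + 6 + (-3)·2^n; at n=17 this is -393125.

-393125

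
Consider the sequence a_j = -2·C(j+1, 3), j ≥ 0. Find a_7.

C(8, 3) = 56, so a_7 = -112.

-112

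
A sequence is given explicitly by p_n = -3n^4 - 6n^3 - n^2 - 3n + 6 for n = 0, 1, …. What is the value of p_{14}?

p_{14} = -3·14^4 - 6·14^3 - 1·14^2 - 3·14 + 6 = -131944.

-131944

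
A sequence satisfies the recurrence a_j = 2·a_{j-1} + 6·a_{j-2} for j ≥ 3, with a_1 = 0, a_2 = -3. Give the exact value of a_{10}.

-64560

Applying the relation repeatedly:
a_3 = -6; a_4 = -30; a_5 = -96; a_6 = -372; a_7 = -1320; a_8 = -4872; a_9 = -17664; a_{10} = -64560.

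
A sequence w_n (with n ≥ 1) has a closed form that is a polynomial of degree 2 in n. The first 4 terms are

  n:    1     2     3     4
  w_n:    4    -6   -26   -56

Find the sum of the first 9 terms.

1st diffs: -10, -20, -30.
2nd diffs: -10, -10 (constant).
Newton forward-difference form: w_n = 4 + (-10)·C(n-1,1) + (-10)·C(n-1,2).
Continuing: …, -96, -146, -206, -276, …, w_9 = -356.
Summing n = 1..9 (9 terms) gives -1164.

-1164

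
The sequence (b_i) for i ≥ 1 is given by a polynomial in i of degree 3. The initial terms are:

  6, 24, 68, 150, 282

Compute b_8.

1098

1st diffs: 18, 44, 82, 132.
2nd diffs: 26, 38, 50.
3rd diffs: 12, 12 (constant).
So b_i = 2i^3 + i^2 + i + 2.
Evaluating at i = 8 gives b_8 = 1098.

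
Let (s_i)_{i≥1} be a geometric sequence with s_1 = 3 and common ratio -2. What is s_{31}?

s_i = 3·(-2)^(i-1).
s_{31} = 3·(-2)^30 = 3221225472.

3221225472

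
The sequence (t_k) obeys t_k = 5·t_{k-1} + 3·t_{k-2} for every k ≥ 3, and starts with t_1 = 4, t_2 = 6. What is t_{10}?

t_3 = 42  t_4 = 228  t_5 = 1266  t_6 = 7014  t_7 = 38868  t_8 = 215382  t_9 = 1193514  t_{10} = 6613716.

6613716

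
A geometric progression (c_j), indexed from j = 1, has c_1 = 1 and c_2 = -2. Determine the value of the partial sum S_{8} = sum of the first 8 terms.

-85

Common ratio r = -2.
c_j = 1·(-2)^(j-1).
S = 1·((-2)^8 - 1)/(-2 - 1) = 1·(256 - 1)/(-3) = -85.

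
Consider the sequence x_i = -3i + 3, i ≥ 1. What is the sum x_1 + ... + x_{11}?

-165

Over i = 1..11: Σi = 66.
Total = (-3)·66 + (3)·11 = -165.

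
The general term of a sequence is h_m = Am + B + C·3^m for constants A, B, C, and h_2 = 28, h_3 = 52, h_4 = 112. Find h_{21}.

The three given values yield: 2A + B + 9C = 28; 3A + B + 27C = 52; 4A + B + 81C = 112.
Subtracting the first from the second: A + 18C = 24.
Subtracting the second from the third: A + 54C = 60.
Solving: C = 1, A = 6, then B = 7.
Hence h_{21} = 6·21 + 7 + 1·10460353203 = 10460353336.

10460353336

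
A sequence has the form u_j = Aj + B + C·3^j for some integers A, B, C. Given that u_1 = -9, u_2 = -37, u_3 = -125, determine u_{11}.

At j = 1, 2, 3: A + B + 3C = -9; 2A + B + 9C = -37; 3A + B + 27C = -125.
Subtracting the first from the second: A + 6C = -28.
Subtracting the second from the third: A + 18C = -88.
Solving: C = -5, A = 2, then B = 4.
So u_j = 2·j + 4 + (-5)·3^j; at j=11 this is -885709.

-885709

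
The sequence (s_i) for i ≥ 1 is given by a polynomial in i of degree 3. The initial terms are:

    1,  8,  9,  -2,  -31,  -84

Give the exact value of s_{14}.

1st diffs: 7, 1, -11, -29, -53.
2nd diffs: -6, -12, -18, -24.
3rd diffs: -6, -6, -6 (constant).
Newton forward-difference form: s_i = 1 + 7·C(i-1,1) + (-6)·C(i-1,2) + (-6)·C(i-1,3).
At i = 14: i-1 = 13, so s_{14} = 1 + 91 - 468 - 1716 = -2092.

-2092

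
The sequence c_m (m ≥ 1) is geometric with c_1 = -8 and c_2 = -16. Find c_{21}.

Common ratio r = 2.
c_m = (-8)·2^(m-1).
c_{21} = (-8)·2^20 = -8388608.

-8388608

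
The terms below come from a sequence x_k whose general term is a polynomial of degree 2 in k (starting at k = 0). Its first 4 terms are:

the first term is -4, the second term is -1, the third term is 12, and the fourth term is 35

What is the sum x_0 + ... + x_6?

385

1st diffs: 3, 13, 23.
2nd diffs: 10, 10 (constant).
So x_k = 5k^2 - 2k - 4.
Continuing: 68, 111, 164.
Summing k = 0..6 (7 terms) gives 385.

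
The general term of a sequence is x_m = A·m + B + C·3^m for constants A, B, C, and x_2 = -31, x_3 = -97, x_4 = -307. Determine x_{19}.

At m = 2, 3, 4: 2A + B + 9C = -31; 3A + B + 27C = -97; 4A + B + 81C = -307.
Subtracting the first from the second: A + 18C = -66.
Subtracting the second from the third: A + 54C = -210.
Solving: C = -4, A = 6, then B = -7.
So x_m = 6·m + (-7) + (-4)·3^m; at m=19 this is -4649045761.

-4649045761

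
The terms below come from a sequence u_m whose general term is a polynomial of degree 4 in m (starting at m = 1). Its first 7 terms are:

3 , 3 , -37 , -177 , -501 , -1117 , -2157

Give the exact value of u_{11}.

1st diffs: 0, -40, -140, -324, -616, -1040.
2nd diffs: -40, -100, -184, -292, -424.
3rd diffs: -60, -84, -108, -132.
4th diffs: -24, -24, -24 (constant).
Newton forward-difference form: u_m = 3 + (-40)·C(m-1,2) + (-60)·C(m-1,3) + (-24)·C(m-1,4).
At m = 11: m-1 = 10, so u_{11} = 3 - 1800 - 7200 - 5040 = -14037.

-14037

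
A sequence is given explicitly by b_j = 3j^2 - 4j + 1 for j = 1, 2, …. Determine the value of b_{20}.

b_{20} = 3·20^2 - 4·20 + 1 = 1121.

1121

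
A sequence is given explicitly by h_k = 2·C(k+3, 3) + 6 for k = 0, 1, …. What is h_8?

336

C(11, 3) = 165, so h_8 = 336.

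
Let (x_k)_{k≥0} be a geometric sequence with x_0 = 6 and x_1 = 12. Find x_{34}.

Common ratio r = 2.
x_k = 6·2^(k-0).
x_{34} = 6·2^34 = 103079215104.

103079215104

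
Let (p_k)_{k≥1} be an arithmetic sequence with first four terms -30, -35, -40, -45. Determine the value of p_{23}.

Common difference d = -5.
p_k = -30 + (k - 1)·(-5).
p_{23} = -30 + 22·(-5) = -140.

-140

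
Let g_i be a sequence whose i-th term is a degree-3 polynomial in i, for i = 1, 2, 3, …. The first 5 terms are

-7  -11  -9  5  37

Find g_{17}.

1st diffs: -4, 2, 14, 32.
2nd diffs: 6, 12, 18.
3rd diffs: 6, 6 (constant).
Newton forward-difference form: g_i = -7 + (-4)·C(i-1,1) + 6·C(i-1,2) + 6·C(i-1,3).
At i = 17: i-1 = 16, so g_{17} = -7 - 64 + 720 + 3360 = 4009.

4009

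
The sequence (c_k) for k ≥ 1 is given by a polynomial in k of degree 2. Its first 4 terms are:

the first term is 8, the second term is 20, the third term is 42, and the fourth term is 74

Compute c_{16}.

1st diffs: 12, 22, 32.
2nd diffs: 10, 10 (constant).
Newton forward-difference form: c_k = 8 + 12·C(k-1,1) + 10·C(k-1,2).
At k = 16: k-1 = 15, so c_{16} = 8 + 180 + 1050 = 1238.

1238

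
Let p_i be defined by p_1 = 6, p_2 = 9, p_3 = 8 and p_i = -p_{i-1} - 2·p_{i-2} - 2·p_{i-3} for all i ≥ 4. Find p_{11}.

28

Applying the relation repeatedly:
p_4 = -38; p_5 = 4; p_6 = 56; p_7 = 12; p_8 = -132; p_9 = -4; p_{10} = 244; p_{11} = 28.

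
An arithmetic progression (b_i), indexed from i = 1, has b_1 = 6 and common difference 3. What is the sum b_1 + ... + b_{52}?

b_i = 6 + (i - 1)·3.
b_{52} = 159; S = 52·(6 + 159)/2 = 4290.

4290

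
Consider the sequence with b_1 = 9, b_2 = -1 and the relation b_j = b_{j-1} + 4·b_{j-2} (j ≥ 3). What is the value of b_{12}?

97855

b_3 = 35, b_4 = 31, b_5 = 171, b_6 = 295, b_7 = 979, b_8 = 2159, b_9 = 6075, b_{10} = 14711, b_{11} = 39011, b_{12} = 97855.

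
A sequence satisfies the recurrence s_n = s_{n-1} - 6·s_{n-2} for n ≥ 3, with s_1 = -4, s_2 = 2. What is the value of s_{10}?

Compute successive terms:
s_3 = 26  s_4 = 14  s_5 = -142  s_6 = -226  s_7 = 626  s_8 = 1982  s_9 = -1774  s_{10} = -13666.

-13666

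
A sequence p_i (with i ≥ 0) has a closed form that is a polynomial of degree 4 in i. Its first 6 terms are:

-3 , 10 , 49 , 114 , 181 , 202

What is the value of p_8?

1st diffs: 13, 39, 65, 67, 21.
2nd diffs: 26, 26, 2, -46.
3rd diffs: 0, -24, -48.
4th diffs: -24, -24 (constant).
Newton forward-difference form: p_i = -3 + 13·C(i,1) + 26·C(i,2) + (-24)·C(i,4).
At i = 8: i = 8, so p_8 = -3 + 104 + 728 - 1680 = -851.

-851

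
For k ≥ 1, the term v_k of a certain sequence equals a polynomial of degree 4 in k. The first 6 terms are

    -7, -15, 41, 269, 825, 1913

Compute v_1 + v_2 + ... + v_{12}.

104944

1st diffs: -8, 56, 228, 556, 1088.
2nd diffs: 64, 172, 328, 532.
3rd diffs: 108, 156, 204.
4th diffs: 48, 48 (constant).
So v_k = 2k^4 - 2k^3 - 6k^2 - 6k + 5.
Continuing: …, 3785, 6741, 11129, 17345, …, v_{12} = 37085.
Summing k = 1..12 (12 terms) gives 104944.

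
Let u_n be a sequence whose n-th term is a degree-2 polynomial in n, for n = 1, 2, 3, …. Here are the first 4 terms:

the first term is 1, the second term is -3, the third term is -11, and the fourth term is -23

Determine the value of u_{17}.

-543

1st diffs: -4, -8, -12.
2nd diffs: -4, -4 (constant).
Newton forward-difference form: u_n = 1 + (-4)·C(n-1,1) + (-4)·C(n-1,2).
At n = 17: n-1 = 16, so u_{17} = 1 - 64 - 480 = -543.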